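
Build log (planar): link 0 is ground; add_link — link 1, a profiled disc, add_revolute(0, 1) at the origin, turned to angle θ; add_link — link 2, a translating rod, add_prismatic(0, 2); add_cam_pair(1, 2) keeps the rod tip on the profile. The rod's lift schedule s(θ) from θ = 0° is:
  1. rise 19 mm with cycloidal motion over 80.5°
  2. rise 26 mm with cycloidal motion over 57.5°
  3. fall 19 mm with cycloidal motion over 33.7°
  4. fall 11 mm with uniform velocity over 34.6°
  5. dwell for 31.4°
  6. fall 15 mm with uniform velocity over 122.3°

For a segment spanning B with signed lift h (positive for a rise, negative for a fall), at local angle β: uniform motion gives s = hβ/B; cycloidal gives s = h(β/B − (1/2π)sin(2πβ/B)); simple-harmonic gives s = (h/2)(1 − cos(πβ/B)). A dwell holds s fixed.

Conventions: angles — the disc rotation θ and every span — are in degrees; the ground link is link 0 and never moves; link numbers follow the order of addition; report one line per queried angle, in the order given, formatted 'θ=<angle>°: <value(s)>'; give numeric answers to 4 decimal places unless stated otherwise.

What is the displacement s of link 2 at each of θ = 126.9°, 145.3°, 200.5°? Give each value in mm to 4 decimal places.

seg 1 [0°–80.5°] cycloidal, h=19: full span → s += 19 → s = 19.0000
seg 2 [80.5°–138°] cycloidal, h=26: θ=126.9° here. β=46.4, B=57.5. 26·(0.8070 − sin(2π·0.8070)/(2π)) = 24.8567 → s = 43.8567
seg 2 [80.5°–138°] cycloidal, h=26: full span → s += 26 → s = 45.0000
seg 3 [138°–171.7°] cycloidal, h=-19: θ=145.3° here. β=7.3, B=33.7. -19·(0.2166 − sin(2π·0.2166)/(2π)) = -1.1581 → s = 43.8419
seg 3 [138°–171.7°] cycloidal, h=-19: full span → s += -19 → s = 26.0000
seg 4 [171.7°–206.3°] uniform, h=-11: θ=200.5° here. β=28.8, B=34.6. -11·28.8/34.6 = -9.1561 → s = 16.8439

θ=126.9°: 43.8567
θ=145.3°: 43.8419
θ=200.5°: 16.8439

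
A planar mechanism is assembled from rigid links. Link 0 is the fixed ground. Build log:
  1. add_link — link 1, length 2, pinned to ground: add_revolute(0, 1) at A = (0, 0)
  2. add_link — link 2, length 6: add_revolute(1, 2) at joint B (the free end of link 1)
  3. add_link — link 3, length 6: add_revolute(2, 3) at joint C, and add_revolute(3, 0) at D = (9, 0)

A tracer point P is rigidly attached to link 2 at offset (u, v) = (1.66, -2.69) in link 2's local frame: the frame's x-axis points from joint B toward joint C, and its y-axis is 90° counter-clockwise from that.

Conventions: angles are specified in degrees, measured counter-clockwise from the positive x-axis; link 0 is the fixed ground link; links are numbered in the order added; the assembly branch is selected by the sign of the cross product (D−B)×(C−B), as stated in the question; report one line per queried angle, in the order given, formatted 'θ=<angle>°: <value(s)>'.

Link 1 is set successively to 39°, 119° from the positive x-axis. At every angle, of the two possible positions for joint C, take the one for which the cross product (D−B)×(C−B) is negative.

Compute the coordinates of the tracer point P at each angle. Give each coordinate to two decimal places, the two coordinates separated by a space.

A=(0,0), D=(9.00,0)
θ=39°: B = A + 2.00·(cos39°, sin39°) = (1.5543, 1.2586)
θ=39°: |BD| = 7.5513
θ=39°: circle(B,6.00) ∩ circle(D,6.00): a=3.7757, h=4.6631
θ=39°:   candidates: C₊=(6.0544,5.2272) cross=35.213; C₋=(4.4999,-3.9685) cross=-35.213
θ=39°:   branch - wants cross < 0 → take C=(4.4999,-3.9685) (cross=-35.213)
θ=39°: ex = (C−B)/|BC| = (0.4909,-0.8712); ey = (0.8712,0.4909)
θ=39°: P = B + 1.66·ex + -2.69·ey = (0.0257,-1.5082)
θ=119°: B = A + 2.00·(cos119°, sin119°) = (-0.9696, 1.7492)
θ=119°: |BD| = 10.1219
θ=119°: circle(B,6.00) ∩ circle(D,6.00): a=5.0610, h=3.2228
θ=119°:   candidates: C₊=(4.5722,4.0490) cross=32.621; C₋=(3.4582,-2.2997) cross=-32.621
θ=119°:   branch - wants cross < 0 → take C=(3.4582,-2.2997) (cross=-32.621)
θ=119°: ex = (C−B)/|BC| = (0.7380,-0.6748); ey = (0.6748,0.7380)
θ=119°: P = B + 1.66·ex + -2.69·ey = (-1.5599,-1.3561)

θ=39°: 0.03 -1.51
θ=119°: -1.56 -1.36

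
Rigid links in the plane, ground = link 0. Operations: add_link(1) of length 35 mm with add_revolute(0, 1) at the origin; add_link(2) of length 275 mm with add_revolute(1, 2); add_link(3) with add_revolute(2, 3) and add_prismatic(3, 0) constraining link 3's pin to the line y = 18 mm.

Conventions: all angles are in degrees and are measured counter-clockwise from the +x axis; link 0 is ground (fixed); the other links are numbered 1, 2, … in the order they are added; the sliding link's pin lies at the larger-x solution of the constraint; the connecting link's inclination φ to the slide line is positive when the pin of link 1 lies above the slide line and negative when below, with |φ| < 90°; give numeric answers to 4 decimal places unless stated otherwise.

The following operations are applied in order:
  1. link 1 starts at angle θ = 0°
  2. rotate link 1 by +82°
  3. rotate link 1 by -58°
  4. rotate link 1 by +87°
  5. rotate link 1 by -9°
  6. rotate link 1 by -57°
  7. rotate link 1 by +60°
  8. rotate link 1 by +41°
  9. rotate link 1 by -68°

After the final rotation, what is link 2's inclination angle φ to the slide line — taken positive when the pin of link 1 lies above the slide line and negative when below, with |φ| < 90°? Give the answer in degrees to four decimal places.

geometry: r = 35 mm, L = 275 mm, e = 18 mm; θ starts at 0°
rotate link 1 by +82°: θ ← 0° +82° = 82°
rotate link 1 by -58°: θ ← 82° -58° = 24°
rotate link 1 by +87°: θ ← 24° +87° = 111°
rotate link 1 by -9°: θ ← 111° -9° = 102°
rotate link 1 by -57°: θ ← 102° -57° = 45°
rotate link 1 by +60°: θ ← 45° +60° = 105°
rotate link 1 by +41°: θ ← 105° +41° = 146°
rotate link 1 by -68°: θ ← 146° -68° = 78°
h = r sin θ − e = 34.235166 − 18 = 16.235166
sin φ = h / L = 16.235166 / 275 = 0.05903697
φ = arcsin(0.05903697) = 3.384537°

3.3845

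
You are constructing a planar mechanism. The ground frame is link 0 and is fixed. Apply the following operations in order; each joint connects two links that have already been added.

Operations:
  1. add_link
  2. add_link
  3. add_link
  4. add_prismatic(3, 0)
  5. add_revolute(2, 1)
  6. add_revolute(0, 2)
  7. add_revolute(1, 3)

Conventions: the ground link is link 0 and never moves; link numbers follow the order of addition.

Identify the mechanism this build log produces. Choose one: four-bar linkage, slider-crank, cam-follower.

links: 4 (incl. ground); joints: 3 revolute, 1 prismatic, 0 higher (cam) pair, forming one closed loop
4 links, 3 revolutes + 1 prismatic in one loop → slider-crank

slider-crank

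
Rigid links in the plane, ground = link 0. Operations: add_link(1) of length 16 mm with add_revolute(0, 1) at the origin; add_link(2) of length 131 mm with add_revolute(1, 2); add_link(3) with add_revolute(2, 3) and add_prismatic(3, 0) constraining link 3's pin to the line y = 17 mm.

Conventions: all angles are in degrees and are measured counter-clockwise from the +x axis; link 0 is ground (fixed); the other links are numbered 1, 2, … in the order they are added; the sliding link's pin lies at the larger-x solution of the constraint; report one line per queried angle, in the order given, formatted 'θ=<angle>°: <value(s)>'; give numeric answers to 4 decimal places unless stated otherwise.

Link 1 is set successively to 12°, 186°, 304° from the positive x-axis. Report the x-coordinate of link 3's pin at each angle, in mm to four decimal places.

geometry: r = 16 mm, L = 131 mm, e = 17 mm
θ=12°: crank pin P = (r cos θ, r sin θ) = (15.650362, 3.326587)
θ=12°: h = r sin θ − e = 3.326587 − 17 = -13.673413
θ=12°: x = r cos θ + √(L² − h²) = 15.650362 + 130.284449 = 145.934811
θ=186°: crank pin P = (r cos θ, r sin θ) = (-15.912350, -1.672455)
θ=186°: h = r sin θ − e = -1.672455 − 17 = -18.672455
θ=186°: x = r cos θ + √(L² − h²) = -15.912350 + 129.662406 = 113.750055
θ=304°: crank pin P = (r cos θ, r sin θ) = (8.947086, -13.264601)
θ=304°: h = r sin θ − e = -13.264601 − 17 = -30.264601
θ=304°: x = r cos θ + √(L² − h²) = 8.947086 + 127.456086 = 136.403173

θ=12°: 145.9348
θ=186°: 113.7501
θ=304°: 136.4032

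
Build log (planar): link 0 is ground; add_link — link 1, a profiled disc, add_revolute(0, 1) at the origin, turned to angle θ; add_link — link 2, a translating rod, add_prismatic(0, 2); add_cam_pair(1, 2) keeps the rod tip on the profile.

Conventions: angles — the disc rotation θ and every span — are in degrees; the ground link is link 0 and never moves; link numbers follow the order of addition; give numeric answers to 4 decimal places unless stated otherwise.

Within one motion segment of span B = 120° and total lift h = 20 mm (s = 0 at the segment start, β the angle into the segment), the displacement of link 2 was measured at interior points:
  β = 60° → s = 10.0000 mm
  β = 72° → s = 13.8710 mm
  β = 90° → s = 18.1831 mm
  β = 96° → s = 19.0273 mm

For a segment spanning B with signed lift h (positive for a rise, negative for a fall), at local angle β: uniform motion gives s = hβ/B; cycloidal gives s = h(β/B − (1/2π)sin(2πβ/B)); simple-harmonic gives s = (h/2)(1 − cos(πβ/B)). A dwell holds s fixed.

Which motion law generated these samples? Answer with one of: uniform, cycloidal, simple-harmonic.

candidates at β/B = r: uniform s = h·r (linear in β); cycloidal s = h·(r − sin(2πr)/(2π)); simple-harmonic s = (h/2)(1 − cos(πr))
β=60°: printed 10.0000 | uniform 10.0000, cycloidal 10.0000, simple-harmonic 10.0000
β=72°: printed 13.8710 | uniform 12.0000, cycloidal 13.8710, simple-harmonic 13.0902
β=90°: printed 18.1831 | uniform 15.0000, cycloidal 18.1831, simple-harmonic 17.0711
β=96°: printed 19.0273 | uniform 16.0000, cycloidal 19.0273, simple-harmonic 18.0902
only one law matches every sample → cycloidal

cycloidal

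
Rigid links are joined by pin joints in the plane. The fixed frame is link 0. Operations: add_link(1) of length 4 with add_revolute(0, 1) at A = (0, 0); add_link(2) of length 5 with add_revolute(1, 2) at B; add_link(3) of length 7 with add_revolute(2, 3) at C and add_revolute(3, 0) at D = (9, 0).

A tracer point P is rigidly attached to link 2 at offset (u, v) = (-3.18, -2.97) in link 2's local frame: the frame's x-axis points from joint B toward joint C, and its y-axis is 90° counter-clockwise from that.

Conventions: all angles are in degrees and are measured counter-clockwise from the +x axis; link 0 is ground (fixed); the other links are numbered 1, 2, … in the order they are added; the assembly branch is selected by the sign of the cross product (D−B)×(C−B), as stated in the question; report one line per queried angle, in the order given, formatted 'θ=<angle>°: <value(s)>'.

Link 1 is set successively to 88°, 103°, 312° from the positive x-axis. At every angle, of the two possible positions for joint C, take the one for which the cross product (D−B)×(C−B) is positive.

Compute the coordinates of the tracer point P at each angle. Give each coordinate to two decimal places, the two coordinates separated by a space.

A=(0,0), D=(9.00,0)
θ=88°: B = A + 4.00·(cos88°, sin88°) = (0.1396, 3.9976)
θ=88°: |BD| = 9.7205
θ=88°: circle(B,5.00) ∩ circle(D,7.00): a=3.6257, h=3.4430
θ=88°:   candidates: C₊=(4.8605,5.6448) cross=33.467; C₋=(2.0286,-0.6319) cross=-33.467
θ=88°:   branch + wants cross > 0 → take C=(4.8605,5.6448) (cross=33.467)
θ=88°: ex = (C−B)/|BC| = (0.9442,0.3295); ey = (-0.3295,0.9442)
θ=88°: P = B + -3.18·ex + -2.97·ey = (-1.8844,0.1457)
θ=103°: B = A + 4.00·(cos103°, sin103°) = (-0.8998, 3.8975)
θ=103°: |BD| = 10.6394
θ=103°: circle(B,5.00) ∩ circle(D,7.00): a=4.1918, h=2.7256
θ=103°:   candidates: C₊=(3.9991,4.8980) cross=28.998; C₋=(2.0022,-0.1742) cross=-28.998
θ=103°:   branch + wants cross > 0 → take C=(3.9991,4.8980) (cross=28.998)
θ=103°: ex = (C−B)/|BC| = (0.9798,0.2001); ey = (-0.2001,0.9798)
θ=103°: P = B + -3.18·ex + -2.97·ey = (-3.4212,0.3512)
θ=312°: B = A + 4.00·(cos312°, sin312°) = (2.6765, -2.9726)
θ=312°: |BD| = 6.9873
θ=312°: circle(B,5.00) ∩ circle(D,7.00): a=1.7763, h=4.6739
θ=312°:   candidates: C₊=(2.2957,2.0129) cross=32.658; C₋=(6.2724,-6.4467) cross=-32.658
θ=312°:   branch + wants cross > 0 → take C=(2.2957,2.0129) (cross=32.658)
θ=312°: ex = (C−B)/|BC| = (-0.0762,0.9971); ey = (-0.9971,-0.0762)
θ=312°: P = B + -3.18·ex + -2.97·ey = (5.8801,-5.9171)

θ=88°: -1.88 0.15
θ=103°: -3.42 0.35
θ=312°: 5.88 -5.92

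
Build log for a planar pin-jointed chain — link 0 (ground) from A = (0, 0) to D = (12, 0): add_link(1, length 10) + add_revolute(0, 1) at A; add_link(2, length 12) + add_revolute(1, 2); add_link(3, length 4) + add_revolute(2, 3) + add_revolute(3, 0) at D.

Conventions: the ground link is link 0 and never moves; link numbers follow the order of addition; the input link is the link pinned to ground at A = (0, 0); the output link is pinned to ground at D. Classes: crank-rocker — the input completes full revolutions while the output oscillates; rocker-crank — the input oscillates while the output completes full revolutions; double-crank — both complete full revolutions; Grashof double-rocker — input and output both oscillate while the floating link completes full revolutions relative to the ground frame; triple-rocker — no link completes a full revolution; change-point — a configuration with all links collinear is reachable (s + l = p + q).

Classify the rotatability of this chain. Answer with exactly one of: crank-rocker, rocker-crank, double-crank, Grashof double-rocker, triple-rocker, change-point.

lengths: ground=12, input=10, coupler=12, output=4
sorted: s=4 (shortest), l=12 (longest), p+q=22
s + l = 16 vs p + q = 22
s + l < p + q (Grashof) with shortest = output link → rocker-crank

rocker-crank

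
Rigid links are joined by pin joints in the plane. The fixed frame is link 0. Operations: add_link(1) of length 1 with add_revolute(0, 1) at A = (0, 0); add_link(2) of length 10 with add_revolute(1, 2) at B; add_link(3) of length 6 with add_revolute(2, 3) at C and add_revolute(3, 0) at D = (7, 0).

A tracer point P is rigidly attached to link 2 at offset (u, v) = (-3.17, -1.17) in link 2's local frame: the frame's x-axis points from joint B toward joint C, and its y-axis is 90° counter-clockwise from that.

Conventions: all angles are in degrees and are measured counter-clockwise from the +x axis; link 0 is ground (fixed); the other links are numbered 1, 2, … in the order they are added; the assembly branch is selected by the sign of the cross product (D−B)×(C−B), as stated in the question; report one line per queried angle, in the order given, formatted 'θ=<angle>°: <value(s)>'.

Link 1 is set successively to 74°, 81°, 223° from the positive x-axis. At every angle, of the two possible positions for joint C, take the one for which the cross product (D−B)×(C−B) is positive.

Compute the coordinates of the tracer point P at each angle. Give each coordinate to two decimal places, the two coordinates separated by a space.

A=(0,0), D=(7.00,0)
θ=74°: B = A + 1.00·(cos74°, sin74°) = (0.2756, 0.9613)
θ=74°: |BD| = 6.7927
θ=74°: circle(B,10.00) ∩ circle(D,6.00): a=8.1073, h=5.8542
θ=74°:   candidates: C₊=(9.1298,5.6093) cross=39.766; C₋=(7.4729,-5.9813) cross=-39.766
θ=74°:   branch + wants cross > 0 → take C=(9.1298,5.6093) (cross=39.766)
θ=74°: ex = (C−B)/|BC| = (0.8854,0.4648); ey = (-0.4648,0.8854)
θ=74°: P = B + -3.17·ex + -1.17·ey = (-1.9873,-1.5481)
θ=81°: B = A + 1.00·(cos81°, sin81°) = (0.1564, 0.9877)
θ=81°: |BD| = 6.9145
θ=81°: circle(B,10.00) ∩ circle(D,6.00): a=8.0852, h=5.8847
θ=81°:   candidates: C₊=(8.9993,5.6571) cross=40.689; C₋=(7.3181,-5.9916) cross=-40.689
θ=81°:   branch + wants cross > 0 → take C=(8.9993,5.6571) (cross=40.689)
θ=81°: ex = (C−B)/|BC| = (0.8843,0.4669); ey = (-0.4669,0.8843)
θ=81°: P = B + -3.17·ex + -1.17·ey = (-2.1004,-1.5271)
θ=223°: B = A + 1.00·(cos223°, sin223°) = (-0.7314, -0.6820)
θ=223°: |BD| = 7.7614
θ=223°: circle(B,10.00) ∩ circle(D,6.00): a=8.0037, h=5.9951
θ=223°:   candidates: C₊=(6.7146,5.9932) cross=46.530; C₋=(7.7682,-5.9506) cross=-46.530
θ=223°:   branch + wants cross > 0 → take C=(6.7146,5.9932) (cross=46.530)
θ=223°: ex = (C−B)/|BC| = (0.7446,0.6675); ey = (-0.6675,0.7446)
θ=223°: P = B + -3.17·ex + -1.17·ey = (-2.3107,-3.6692)

θ=74°: -1.99 -1.55
θ=81°: -2.10 -1.53
θ=223°: -2.31 -3.67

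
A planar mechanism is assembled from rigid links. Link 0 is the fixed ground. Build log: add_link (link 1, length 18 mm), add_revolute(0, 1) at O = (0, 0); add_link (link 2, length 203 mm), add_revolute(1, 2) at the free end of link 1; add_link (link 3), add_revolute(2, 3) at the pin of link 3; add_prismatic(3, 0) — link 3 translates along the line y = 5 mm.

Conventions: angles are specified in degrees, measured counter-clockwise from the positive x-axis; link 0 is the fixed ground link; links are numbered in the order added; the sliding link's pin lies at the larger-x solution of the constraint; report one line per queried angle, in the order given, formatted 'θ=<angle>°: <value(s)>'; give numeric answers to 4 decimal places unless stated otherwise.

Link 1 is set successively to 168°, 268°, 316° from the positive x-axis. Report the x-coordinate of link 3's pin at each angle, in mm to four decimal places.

geometry: r = 18 mm, L = 203 mm, e = 5 mm
θ=168°: crank pin P = (r cos θ, r sin θ) = (-17.606657, 3.742410)
θ=168°: h = r sin θ − e = 3.742410 − 5 = -1.257590
θ=168°: x = r cos θ + √(L² − h²) = -17.606657 + 202.996105 = 185.389448
θ=268°: crank pin P = (r cos θ, r sin θ) = (-0.628191, -17.989035)
θ=268°: h = r sin θ − e = -17.989035 − 5 = -22.989035
θ=268°: x = r cos θ + √(L² − h²) = -0.628191 + 201.694086 = 201.065895
θ=316°: crank pin P = (r cos θ, r sin θ) = (12.948116, -12.503851)
θ=316°: h = r sin θ − e = -12.503851 − 5 = -17.503851
θ=316°: x = r cos θ + √(L² − h²) = 12.948116 + 202.243950 = 215.192066

θ=168°: 185.3894
θ=268°: 201.0659
θ=316°: 215.1921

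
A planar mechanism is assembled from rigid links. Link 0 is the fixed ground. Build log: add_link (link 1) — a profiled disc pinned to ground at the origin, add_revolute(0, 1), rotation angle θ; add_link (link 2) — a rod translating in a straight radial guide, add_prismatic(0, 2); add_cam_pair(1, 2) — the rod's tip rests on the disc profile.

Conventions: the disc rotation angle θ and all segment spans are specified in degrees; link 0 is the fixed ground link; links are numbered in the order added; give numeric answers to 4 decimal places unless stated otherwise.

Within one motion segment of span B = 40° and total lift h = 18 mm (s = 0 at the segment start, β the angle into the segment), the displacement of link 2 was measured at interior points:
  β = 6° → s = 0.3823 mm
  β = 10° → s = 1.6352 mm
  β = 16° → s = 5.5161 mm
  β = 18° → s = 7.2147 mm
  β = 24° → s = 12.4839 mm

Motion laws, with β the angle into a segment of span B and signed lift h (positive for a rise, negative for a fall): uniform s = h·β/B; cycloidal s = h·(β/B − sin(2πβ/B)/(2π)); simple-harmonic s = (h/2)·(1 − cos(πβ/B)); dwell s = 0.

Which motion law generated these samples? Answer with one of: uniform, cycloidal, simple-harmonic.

candidates at β/B = r: uniform s = h·r (linear in β); cycloidal s = h·(r − sin(2πr)/(2π)); simple-harmonic s = (h/2)(1 − cos(πr))
β=6°: printed 0.3823 | uniform 2.7000, cycloidal 0.3823, simple-harmonic 0.9809
β=10°: printed 1.6352 | uniform 4.5000, cycloidal 1.6352, simple-harmonic 2.6360
β=16°: printed 5.5161 | uniform 7.2000, cycloidal 5.5161, simple-harmonic 6.2188
β=18°: printed 7.2147 | uniform 8.1000, cycloidal 7.2147, simple-harmonic 7.5921
β=24°: printed 12.4839 | uniform 10.8000, cycloidal 12.4839, simple-harmonic 11.7812
only one law matches every sample → cycloidal

cycloidal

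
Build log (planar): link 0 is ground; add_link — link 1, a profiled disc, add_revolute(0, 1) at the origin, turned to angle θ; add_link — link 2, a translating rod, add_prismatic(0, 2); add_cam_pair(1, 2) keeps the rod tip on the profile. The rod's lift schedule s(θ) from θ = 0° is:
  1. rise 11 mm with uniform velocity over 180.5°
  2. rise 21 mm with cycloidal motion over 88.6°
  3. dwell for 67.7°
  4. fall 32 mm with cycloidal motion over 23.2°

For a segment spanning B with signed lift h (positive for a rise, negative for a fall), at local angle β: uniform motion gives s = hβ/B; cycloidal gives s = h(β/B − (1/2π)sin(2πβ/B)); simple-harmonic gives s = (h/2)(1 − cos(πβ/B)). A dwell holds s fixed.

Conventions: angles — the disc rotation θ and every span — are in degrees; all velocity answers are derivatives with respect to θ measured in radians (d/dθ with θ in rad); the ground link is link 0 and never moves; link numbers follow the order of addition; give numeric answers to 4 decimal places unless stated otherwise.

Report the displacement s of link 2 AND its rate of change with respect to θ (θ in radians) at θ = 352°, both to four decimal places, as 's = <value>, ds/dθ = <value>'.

seg 1 [0°–180.5°] uniform, h=11: full span → s += 11 → s = 11.0000
seg 2 [180.5°–269.1°] cycloidal, h=21: full span → s += 21 → s = 32.0000
seg 3 [269.1°–336.8°] dwell: s stays 32.0000
seg 4 [336.8°–360°] cycloidal, h=-32: θ=352° here. β=15.2, B=23.2. -32·(0.6552 − sin(2π·0.6552)/(2π)) = -25.1809 → s = 6.8191
velocity in seg [336.8°–360°] (cycloidal), θ in radians: β = 15.2° = 0.2653 rad, B = 23.2° = 0.4049 rad; ds/dθ = (h/B)(1 − cos(2πβ/B)) = ((-32)/0.4049)(1 − cos(2π·0.6552)) = -123.378524 mm/rad

s = 6.8191, ds/dθ = -123.3785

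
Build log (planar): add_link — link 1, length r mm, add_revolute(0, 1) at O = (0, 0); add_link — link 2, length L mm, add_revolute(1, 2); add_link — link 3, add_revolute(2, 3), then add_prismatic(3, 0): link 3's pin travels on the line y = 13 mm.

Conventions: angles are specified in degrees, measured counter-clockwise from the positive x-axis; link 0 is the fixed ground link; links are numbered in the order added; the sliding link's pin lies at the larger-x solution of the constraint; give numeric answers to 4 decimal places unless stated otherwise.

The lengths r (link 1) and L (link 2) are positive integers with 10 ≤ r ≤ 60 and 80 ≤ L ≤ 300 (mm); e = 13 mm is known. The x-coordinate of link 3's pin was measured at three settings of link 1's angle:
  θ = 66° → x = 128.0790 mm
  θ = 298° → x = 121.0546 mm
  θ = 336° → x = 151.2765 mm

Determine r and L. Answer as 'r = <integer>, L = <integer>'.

constraint per measurement: (x − r cos θ)² + (r sin θ − e)² = L²
subtracting the θ₁ and θ₂ equations cancels the r² and L² terms:
r = (x₁² − x₂²) / (2[(x₁cos θ₁ + e sin θ₁) − (x₂cos θ₂ + e sin θ₂)]) = 47.0001 → r = 47
L² = (x₁ − r cos θ₁)² + (r sin θ₁ − e)² = 12769.0020 → L = 113.0000 → L = 113
check at θ₃=336°: x = 151.2765 (printed 151.2765) ✓

r = 47, L = 113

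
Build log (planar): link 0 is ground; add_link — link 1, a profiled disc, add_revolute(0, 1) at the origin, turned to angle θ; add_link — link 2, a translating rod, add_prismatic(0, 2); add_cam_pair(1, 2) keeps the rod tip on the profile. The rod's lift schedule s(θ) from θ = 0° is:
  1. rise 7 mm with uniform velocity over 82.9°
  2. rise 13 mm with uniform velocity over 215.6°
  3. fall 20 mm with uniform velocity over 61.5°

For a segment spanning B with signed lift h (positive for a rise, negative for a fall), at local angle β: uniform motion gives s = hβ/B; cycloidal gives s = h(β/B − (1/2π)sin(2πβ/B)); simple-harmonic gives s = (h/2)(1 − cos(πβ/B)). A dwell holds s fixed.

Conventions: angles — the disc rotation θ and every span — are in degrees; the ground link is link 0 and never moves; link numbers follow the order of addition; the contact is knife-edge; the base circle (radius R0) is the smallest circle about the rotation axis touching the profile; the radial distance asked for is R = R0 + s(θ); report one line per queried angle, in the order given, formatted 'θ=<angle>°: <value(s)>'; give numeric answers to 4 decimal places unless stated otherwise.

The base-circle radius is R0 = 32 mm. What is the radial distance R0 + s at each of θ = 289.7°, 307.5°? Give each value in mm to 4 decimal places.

seg 1 [0°–82.9°] uniform, h=7: full span → s += 7 → s = 7.0000
seg 2 [82.9°–298.5°] uniform, h=13: θ=289.7° here. β=206.8, B=215.6. 13·206.8/215.6 = 12.4694 → s = 19.4694
seg 2 [82.9°–298.5°] uniform, h=13: full span → s += 13 → s = 20.0000
seg 3 [298.5°–360°] uniform, h=-20: θ=307.5° here. β=9, B=61.5. -20·9/61.5 = -2.9268 → s = 17.0732
θ=289.7°: R = R0 + s = 32 + 19.4694 = 51.4694
θ=307.5°: R = R0 + s = 32 + 17.0732 = 49.0732

θ=289.7°: 51.4694
θ=307.5°: 49.0732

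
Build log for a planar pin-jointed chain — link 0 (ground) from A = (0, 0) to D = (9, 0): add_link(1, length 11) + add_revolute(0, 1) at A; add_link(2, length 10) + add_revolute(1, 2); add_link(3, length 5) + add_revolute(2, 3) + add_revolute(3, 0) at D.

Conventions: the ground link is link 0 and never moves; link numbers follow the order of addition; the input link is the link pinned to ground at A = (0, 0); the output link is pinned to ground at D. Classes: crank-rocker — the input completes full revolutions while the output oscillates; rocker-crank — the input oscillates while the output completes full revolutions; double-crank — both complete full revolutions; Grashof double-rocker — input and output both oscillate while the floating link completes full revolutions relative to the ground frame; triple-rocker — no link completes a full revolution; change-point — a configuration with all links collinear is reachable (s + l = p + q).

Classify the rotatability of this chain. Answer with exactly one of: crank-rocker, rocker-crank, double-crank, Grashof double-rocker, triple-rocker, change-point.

lengths: ground=9, input=11, coupler=10, output=5
sorted: s=5 (shortest), l=11 (longest), p+q=19
s + l = 16 vs p + q = 19
s + l < p + q (Grashof) with shortest = output link → rocker-crank

rocker-crank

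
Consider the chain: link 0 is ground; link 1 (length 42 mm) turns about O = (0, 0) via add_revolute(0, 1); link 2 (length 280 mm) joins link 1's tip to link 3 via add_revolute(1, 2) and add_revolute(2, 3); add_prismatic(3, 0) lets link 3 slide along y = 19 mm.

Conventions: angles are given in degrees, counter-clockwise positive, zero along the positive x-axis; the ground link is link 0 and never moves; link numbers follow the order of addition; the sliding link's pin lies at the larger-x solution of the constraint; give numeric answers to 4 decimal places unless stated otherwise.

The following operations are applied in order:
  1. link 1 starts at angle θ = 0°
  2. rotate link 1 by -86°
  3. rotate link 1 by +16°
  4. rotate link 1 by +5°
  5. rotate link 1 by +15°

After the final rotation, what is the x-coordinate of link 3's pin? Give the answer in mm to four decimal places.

geometry: r = 42 mm, L = 280 mm, e = 19 mm; θ starts at 0°
rotate link 1 by -86°: θ ← 0° -86° = -86°
rotate link 1 by +16°: θ ← -86° +16° = -70°
rotate link 1 by +5°: θ ← -70° +5° = -65°
rotate link 1 by +15°: θ ← -65° +15° = -50°
crank pin P = (r cos θ, r sin θ) = (26.997080, -32.173867)
h = r sin θ − e = -32.173867 − 19 = -51.173867
x = r cos θ + √(L² − h²) = 26.997080 + 275.283918 = 302.280997

302.2810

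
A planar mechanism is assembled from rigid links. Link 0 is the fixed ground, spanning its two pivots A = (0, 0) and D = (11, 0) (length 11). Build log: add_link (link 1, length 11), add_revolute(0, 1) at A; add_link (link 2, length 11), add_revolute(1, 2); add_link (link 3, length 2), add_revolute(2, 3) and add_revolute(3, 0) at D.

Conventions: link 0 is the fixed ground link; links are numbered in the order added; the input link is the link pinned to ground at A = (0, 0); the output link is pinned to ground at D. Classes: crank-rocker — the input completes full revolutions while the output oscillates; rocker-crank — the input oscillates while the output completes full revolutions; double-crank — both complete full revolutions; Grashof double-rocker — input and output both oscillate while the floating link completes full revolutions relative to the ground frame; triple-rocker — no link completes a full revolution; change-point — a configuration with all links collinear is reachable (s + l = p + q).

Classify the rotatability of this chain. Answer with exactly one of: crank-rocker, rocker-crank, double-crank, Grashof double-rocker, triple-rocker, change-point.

lengths: ground=11, input=11, coupler=11, output=2
sorted: s=2 (shortest), l=11 (longest), p+q=22
s + l = 13 vs p + q = 22
s + l < p + q (Grashof) with shortest = output link → rocker-crank

rocker-crank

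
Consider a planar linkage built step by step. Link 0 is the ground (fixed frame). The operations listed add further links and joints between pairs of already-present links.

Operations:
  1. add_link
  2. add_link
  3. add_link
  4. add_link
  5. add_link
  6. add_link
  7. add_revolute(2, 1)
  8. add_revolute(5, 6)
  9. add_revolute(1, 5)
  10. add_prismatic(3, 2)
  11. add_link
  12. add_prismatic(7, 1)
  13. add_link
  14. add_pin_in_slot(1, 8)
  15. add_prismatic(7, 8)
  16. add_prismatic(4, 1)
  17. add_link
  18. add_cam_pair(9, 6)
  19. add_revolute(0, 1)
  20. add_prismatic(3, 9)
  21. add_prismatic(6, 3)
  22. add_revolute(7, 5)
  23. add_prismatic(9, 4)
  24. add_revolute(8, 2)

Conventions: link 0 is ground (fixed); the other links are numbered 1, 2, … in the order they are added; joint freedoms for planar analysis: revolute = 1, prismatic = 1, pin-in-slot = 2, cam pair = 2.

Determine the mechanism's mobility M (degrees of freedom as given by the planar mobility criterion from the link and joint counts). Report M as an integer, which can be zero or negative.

ground; <1,0,0>
#1 <2,0,0>
#2 <3,0,0>
#3 <4,0,0>
#4 <5,0,0>
#5 <6,0,0>
#6 <7,0,0>
R:2↔1 J1 <7,1,0>
R:5↔6 J1 <7,2,0>
R:1↔5 J1 <7,3,0>
P:3↔2 J1 <7,4,0>
#7 <8,4,0>
P:7↔1 J1 <8,5,0>
#8 <9,5,0>
PS:1↔8 J2 <9,5,1>
P:7↔8 J1 <9,6,1>
P:4↔1 J1 <9,7,1>
#9 <10,7,1>
C:9↔6 J2 <10,7,2>
R:0↔1 J1 <10,8,2>
P:3↔9 J1 <10,9,2>
P:6↔3 J1 <10,10,2>
R:7↔5 J1 <10,11,2>
P:9↔4 J1 <10,12,2>
R:8↔2 J1 <10,13,2>
3×9 − 2×13 − 1×2 = -1

M = -1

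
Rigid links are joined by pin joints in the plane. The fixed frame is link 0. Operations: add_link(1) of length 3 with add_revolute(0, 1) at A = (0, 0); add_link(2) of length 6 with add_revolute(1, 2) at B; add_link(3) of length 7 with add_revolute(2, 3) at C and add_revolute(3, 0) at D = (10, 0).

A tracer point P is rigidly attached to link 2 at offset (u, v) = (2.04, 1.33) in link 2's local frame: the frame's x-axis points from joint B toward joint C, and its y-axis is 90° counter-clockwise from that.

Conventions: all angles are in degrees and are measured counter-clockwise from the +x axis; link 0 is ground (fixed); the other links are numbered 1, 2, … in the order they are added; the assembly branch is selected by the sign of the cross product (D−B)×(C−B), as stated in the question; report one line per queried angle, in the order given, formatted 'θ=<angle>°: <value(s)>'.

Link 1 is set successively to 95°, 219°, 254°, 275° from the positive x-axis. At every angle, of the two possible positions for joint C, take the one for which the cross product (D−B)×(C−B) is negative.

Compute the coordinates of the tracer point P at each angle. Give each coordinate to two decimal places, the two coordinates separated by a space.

A=(0,0), D=(10.00,0)
θ=95°: B = A + 3.00·(cos95°, sin95°) = (-0.2615, 2.9886)
θ=95°: |BD| = 10.6878
θ=95°: circle(B,6.00) ∩ circle(D,7.00): a=4.7357, h=3.6841
θ=95°:   candidates: C₊=(5.3155,5.2015) cross=39.375; C₋=(3.2552,-1.8728) cross=-39.375
θ=95°:   branch - wants cross < 0 → take C=(3.2552,-1.8728) (cross=-39.375)
θ=95°: ex = (C−B)/|BC| = (0.5861,-0.8102); ey = (0.8102,0.5861)
θ=95°: P = B + 2.04·ex + 1.33·ey = (2.0118,2.1152)
θ=219°: B = A + 3.00·(cos219°, sin219°) = (-2.3314, -1.8880)
θ=219°: |BD| = 12.4751
θ=219°: circle(B,6.00) ∩ circle(D,7.00): a=5.7165, h=1.8225
θ=219°:   candidates: C₊=(3.0434,0.7786) cross=22.735; C₋=(3.5951,-2.8243) cross=-22.735
θ=219°:   branch - wants cross < 0 → take C=(3.5951,-2.8243) (cross=-22.735)
θ=219°: ex = (C−B)/|BC| = (0.9877,-0.1561); ey = (0.1561,0.9877)
θ=219°: P = B + 2.04·ex + 1.33·ey = (-0.1089,-0.8926)
θ=254°: B = A + 3.00·(cos254°, sin254°) = (-0.8269, -2.8838)
θ=254°: |BD| = 11.2044
θ=254°: circle(B,6.00) ∩ circle(D,7.00): a=5.0221, h=3.2831
θ=254°:   candidates: C₊=(3.1809,1.5813) cross=36.785; C₋=(4.8710,-4.7637) cross=-36.785
θ=254°:   branch - wants cross < 0 → take C=(4.8710,-4.7637) (cross=-36.785)
θ=254°: ex = (C−B)/|BC| = (0.9496,-0.3133); ey = (0.3133,0.9496)
θ=254°: P = B + 2.04·ex + 1.33·ey = (1.5271,-2.2599)
θ=275°: B = A + 3.00·(cos275°, sin275°) = (0.2615, -2.9886)
θ=275°: |BD| = 10.1868
θ=275°: circle(B,6.00) ∩ circle(D,7.00): a=4.4553, h=4.0187
θ=275°:   candidates: C₊=(3.3417,2.1604) cross=40.938; C₋=(5.6997,-5.5234) cross=-40.938
θ=275°:   branch - wants cross < 0 → take C=(5.6997,-5.5234) (cross=-40.938)
θ=275°: ex = (C−B)/|BC| = (0.9064,-0.4225); ey = (0.4225,0.9064)
θ=275°: P = B + 2.04·ex + 1.33·ey = (2.6724,-2.6449)

θ=95°: 2.01 2.12
θ=219°: -0.11 -0.89
θ=254°: 1.53 -2.26
θ=275°: 2.67 -2.64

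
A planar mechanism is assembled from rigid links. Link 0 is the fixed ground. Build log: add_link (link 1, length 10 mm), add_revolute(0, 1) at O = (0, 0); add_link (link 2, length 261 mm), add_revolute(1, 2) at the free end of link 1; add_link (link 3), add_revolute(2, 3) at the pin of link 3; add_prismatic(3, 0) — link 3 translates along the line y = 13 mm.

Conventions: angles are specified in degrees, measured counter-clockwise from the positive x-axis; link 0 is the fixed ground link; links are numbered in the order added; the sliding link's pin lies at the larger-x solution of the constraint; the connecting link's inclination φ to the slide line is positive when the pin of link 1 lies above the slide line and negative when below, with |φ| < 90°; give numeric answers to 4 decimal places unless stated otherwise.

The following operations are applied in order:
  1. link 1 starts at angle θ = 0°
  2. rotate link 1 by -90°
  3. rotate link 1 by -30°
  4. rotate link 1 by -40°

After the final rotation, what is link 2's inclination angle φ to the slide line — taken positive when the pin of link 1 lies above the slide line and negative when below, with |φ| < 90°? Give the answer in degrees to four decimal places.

geometry: r = 10 mm, L = 261 mm, e = 13 mm; θ starts at 0°
rotate link 1 by -90°: θ ← 0° -90° = -90°
rotate link 1 by -30°: θ ← -90° -30° = -120°
rotate link 1 by -40°: θ ← -120° -40° = -160°
h = r sin θ − e = -3.420201 − 13 = -16.420201
sin φ = h / L = -16.420201 / 261 = -0.06291265
φ = arcsin(-0.06291265) = -3.607011°

-3.6070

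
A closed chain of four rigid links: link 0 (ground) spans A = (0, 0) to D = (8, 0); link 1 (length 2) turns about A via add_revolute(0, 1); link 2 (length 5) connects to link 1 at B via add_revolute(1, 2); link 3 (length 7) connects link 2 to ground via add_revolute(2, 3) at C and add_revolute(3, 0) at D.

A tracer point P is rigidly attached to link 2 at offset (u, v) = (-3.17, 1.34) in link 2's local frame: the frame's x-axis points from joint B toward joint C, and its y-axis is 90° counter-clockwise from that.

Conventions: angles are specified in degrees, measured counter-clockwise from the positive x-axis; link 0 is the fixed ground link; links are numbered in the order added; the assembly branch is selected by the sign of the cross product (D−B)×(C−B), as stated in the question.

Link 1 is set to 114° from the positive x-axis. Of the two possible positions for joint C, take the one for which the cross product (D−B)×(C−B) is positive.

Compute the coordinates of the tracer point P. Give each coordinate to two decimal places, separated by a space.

A=(0,0), D=(8.00,0)
B = A + 2.00·(cos114°, sin114°) = (-0.8135, 1.8271)
|BD| = 9.0009
circle(B,5.00) ∩ circle(D,7.00): a=3.1672, h=3.8689
  candidates: C₊=(3.0732,4.9726) cross=34.824; C₋=(1.5025,-2.6042) cross=-34.824
  branch + wants cross > 0 → take C=(3.0732,4.9726) (cross=34.824)
ex = (C−B)/|BC| = (0.7773,0.6291); ey = (-0.6291,0.7773)
P = B + -3.17·ex + 1.34·ey = (-4.1206,0.8745)

-4.12 0.87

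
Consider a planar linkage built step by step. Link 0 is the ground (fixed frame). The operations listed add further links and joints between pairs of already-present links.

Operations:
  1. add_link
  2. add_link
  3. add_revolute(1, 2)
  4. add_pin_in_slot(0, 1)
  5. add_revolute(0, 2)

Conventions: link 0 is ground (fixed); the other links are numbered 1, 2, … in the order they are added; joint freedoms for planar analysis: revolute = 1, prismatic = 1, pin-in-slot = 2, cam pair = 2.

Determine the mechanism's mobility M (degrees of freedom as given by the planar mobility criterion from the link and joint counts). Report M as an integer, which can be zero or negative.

link 0 = ground. State L|J1|J2 = 1|0|0
+link1  2|0|0
+link2  3|0|0
R(1,2) f=1→J1  3|1|0
PS(0,1) f=2→J2  3|1|1
R(0,2) f=1→J1  3|2|1
M = 3(3−1)−2·2−1 = 6−4−1 = 1

M = 1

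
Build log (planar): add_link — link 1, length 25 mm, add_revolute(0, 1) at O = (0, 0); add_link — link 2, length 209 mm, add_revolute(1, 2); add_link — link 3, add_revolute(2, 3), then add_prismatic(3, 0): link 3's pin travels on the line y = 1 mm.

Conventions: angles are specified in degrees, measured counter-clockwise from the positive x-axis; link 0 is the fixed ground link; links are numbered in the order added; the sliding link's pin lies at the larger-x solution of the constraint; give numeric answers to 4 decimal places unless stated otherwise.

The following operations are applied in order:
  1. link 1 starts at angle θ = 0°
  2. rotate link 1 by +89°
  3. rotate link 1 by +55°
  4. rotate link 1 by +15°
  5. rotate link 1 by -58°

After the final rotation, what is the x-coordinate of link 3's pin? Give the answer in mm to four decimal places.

geometry: r = 25 mm, L = 209 mm, e = 1 mm; θ starts at 0°
rotate link 1 by +89°: θ ← 0° +89° = 89°
rotate link 1 by +55°: θ ← 89° +55° = 144°
rotate link 1 by +15°: θ ← 144° +15° = 159°
rotate link 1 by -58°: θ ← 159° -58° = 101°
crank pin P = (r cos θ, r sin θ) = (-4.770225, 24.540680)
h = r sin θ − e = 24.540680 − 1 = 23.540680
x = r cos θ + √(L² − h²) = -4.770225 + 207.670018 = 202.899793

202.8998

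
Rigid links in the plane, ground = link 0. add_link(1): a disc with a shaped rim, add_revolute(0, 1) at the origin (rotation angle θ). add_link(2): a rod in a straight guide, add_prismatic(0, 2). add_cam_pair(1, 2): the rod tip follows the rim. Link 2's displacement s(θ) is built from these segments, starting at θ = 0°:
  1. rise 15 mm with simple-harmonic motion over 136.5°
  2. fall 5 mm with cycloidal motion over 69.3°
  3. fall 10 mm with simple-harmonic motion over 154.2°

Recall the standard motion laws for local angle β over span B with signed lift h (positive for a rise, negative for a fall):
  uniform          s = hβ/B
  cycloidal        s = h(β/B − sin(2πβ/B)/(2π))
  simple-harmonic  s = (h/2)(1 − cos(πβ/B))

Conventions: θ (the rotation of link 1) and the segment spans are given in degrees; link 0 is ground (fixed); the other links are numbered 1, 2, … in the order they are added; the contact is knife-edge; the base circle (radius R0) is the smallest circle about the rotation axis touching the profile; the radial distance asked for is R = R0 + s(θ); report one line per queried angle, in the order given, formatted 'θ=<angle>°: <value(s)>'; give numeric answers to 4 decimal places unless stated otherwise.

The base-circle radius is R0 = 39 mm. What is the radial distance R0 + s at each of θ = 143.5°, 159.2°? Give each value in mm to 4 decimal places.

segment 1 (0° to 136.5°, simple-harmonic, h = 15) is passed completely: s = 0.0000 + (15) = 15.0000
θ = 143.5° falls in segment 2 (136.5° to 205.8°, cycloidal, h = -5): β = 143.5 − 136.5 = 7°, B = 69.3°; Δs = -5·(0.1010 − sin(2π·0.1010)/(2π)) = -0.0332; s = 15.0000 − 0.0332 = 14.9668
θ = 159.2° falls in segment 2 (136.5° to 205.8°, cycloidal, h = -5): β = 159.2 − 136.5 = 22.7°, B = 69.3°; Δs = -5·(0.3276 − sin(2π·0.3276)/(2π)) = -0.9347; s = 15.0000 − 0.9347 = 14.0653
θ=143.5°: R = R0 + s = 39 + 14.9668 = 53.9668
θ=159.2°: R = R0 + s = 39 + 14.0653 = 53.0653

θ=143.5°: 53.9668
θ=159.2°: 53.0653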